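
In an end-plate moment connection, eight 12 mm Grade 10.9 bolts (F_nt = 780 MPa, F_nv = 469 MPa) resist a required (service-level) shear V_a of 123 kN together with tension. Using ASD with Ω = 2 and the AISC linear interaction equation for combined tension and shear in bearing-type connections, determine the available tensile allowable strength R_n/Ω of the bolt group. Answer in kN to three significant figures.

A_b = π·12²/4 = 113.1 mm²; f_rv = 123 × 1000 / (8 × 113.1) = 135.9 MPa.
F'_nt = 1.3 F_nt − (Ω F_nt / F_nv) f_rv = 1.3·780 − (2·780/469)·135.9 = 561.8 MPa, capped at F_nt → F'_nt = 561.8 MPa.
R_n = F'_nt · A_b · n = 561.8 × 113.1 × 8 / 1000 = 508.3 kN.
Allowable strength R_n/Ω = 508.3 / 2 = 254 kN.

254 kN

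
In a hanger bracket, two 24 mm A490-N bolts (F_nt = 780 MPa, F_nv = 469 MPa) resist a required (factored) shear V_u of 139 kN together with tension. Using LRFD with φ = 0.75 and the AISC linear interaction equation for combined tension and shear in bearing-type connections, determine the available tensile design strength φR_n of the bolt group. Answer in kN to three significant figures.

A_b = π·24²/4 = 452.4 mm²; f_rv = 139 × 1000 / (2 × 452.4) = 153.6 MPa.
F'_nt = 1.3 F_nt − (F_nt / φF_nv) f_rv = 1.3·780 − (780/(0.75·469))·153.6 = 673.3 MPa, capped at F_nt → F'_nt = 673.3 MPa.
R_n = F'_nt · A_b · n = 673.3 × 452.4 × 2 / 1000 = 609.2 kN.
Design strength φR_n = 0.75 × 609.2 = 457 kN.

457 kN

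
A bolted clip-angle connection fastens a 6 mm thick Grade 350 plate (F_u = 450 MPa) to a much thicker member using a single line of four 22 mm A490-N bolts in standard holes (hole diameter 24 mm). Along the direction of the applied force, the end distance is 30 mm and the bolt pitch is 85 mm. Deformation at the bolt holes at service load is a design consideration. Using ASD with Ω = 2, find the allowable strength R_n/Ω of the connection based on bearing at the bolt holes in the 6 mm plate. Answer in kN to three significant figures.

243 kN

Per bolt r_n = 1.2 l_c t F_u ≤ 2.4 d t F_u; upper limit = 2.4 × 22 × 6 × 450 / 1000 = 142.6 kN.
Edge bolt: l_c = 30 − 24/2 = 18 mm → 1.2 × 18 × 6 × 450 / 1000 = 58.32 → r_n = 58.32 kN.
Interior bolts: l_c = 85 − 24 = 61 mm → 1.2 × 61 × 6 × 450 / 1000 = 197.6 → r_n = 142.6 kN.
R_n = 1 × 58.32 + 3 × 142.6 = 486 kN.
Allowable strength R_n/Ω = 486 / 2 = 243 kN.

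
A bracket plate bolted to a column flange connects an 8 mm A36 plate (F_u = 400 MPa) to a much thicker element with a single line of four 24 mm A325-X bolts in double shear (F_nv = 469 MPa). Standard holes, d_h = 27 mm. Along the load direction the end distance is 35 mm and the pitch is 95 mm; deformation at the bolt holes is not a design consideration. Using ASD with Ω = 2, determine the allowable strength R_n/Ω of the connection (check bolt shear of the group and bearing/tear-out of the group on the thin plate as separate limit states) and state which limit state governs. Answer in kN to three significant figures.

397 kN (bearing governs)

Bolt shear: A_b = π·24²/4 = 452.4 mm²; R_n = 469 × 452.4 × 4 × 2 / 1000 = 1697 kN → 1697 / 2 = 849 kN.
Bearing (1.5 l_c t F_u ≤ 3.0 d t F_u): upper limit = 3.0·24·8·400 / 1000 = 230.4 kN.
  Edge l_c = 35 − 27/2 = 21.5 → r_n = 103.2 kN; interior l_c = 95 − 27 = 68 → r_n = 230.4 kN.
  R_n,bearing = 1·103.2 + 3·230.4 = 794.4 kN → 794.4 / 2 = 397 kN.
Bearing governs: 397 kN.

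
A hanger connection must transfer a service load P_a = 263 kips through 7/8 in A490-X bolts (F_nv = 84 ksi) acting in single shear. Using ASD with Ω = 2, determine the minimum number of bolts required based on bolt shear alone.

11 bolts

A_b = π·0.875²/4 = 0.6013 in².
Per-bolt allowable strength R_n/Ω = 84 × 0.6013 × 1 / 2 = 25.26 kips.
n ≥ 263 / 25.26 = 10.41 → use 11 bolts.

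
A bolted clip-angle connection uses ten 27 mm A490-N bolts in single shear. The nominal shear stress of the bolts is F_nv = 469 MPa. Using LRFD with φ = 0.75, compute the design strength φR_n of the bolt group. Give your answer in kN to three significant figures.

A_b = π × 27² / 4 = 572.6 mm².
R_n = F_nv · A_b · n · n_s = 469 × 572.6 × 10 × 1 / 1000 = 2685 kN.
Design strength φR_n = 0.75 × 2685 = 2010 kN.

2010 kN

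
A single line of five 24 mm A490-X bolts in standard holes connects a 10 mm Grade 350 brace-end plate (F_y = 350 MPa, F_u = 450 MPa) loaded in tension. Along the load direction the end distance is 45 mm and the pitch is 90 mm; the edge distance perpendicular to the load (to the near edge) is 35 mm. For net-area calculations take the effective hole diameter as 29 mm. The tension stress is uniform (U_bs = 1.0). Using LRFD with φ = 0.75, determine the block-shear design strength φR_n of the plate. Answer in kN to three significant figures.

Shear plane L_v = 45 + 4·90 = 405 mm; A_gv = 405 × 10 = 4050 mm².
A_nv = (405 − 4.5·29) × 10 = 2745 mm².
A_nt = (35 − 0.5·29) × 10 = 205 mm².
0.6 F_u A_nv = 741.1 kN; 0.6 F_y A_gv = 850.5 kN → shear rupture governs the shear term.
R_n = 741.1 + 1.0 × 450 × 205 / 1000 = 833.4 kN.
Design strength φR_n = 0.75 × 833.4 = 625 kN.

625 kN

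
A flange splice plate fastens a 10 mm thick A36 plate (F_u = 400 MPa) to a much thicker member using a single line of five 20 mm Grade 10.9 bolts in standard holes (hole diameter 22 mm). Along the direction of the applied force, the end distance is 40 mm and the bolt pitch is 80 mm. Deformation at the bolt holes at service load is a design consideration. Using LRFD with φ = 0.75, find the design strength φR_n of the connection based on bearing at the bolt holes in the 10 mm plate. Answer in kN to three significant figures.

Per bolt r_n = 1.2 l_c t F_u ≤ 2.4 d t F_u; upper limit = 2.4 × 20 × 10 × 400 / 1000 = 192 kN.
Edge bolt: l_c = 40 − 22/2 = 29 mm → 1.2 × 29 × 10 × 400 / 1000 = 139.2 → r_n = 139.2 kN.
Interior bolts: l_c = 80 − 22 = 58 mm → 1.2 × 58 × 10 × 400 / 1000 = 278.4 → r_n = 192 kN.
R_n = 1 × 139.2 + 4 × 192 = 907.2 kN.
Design strength φR_n = 0.75 × 907.2 = 680 kN.

680 kN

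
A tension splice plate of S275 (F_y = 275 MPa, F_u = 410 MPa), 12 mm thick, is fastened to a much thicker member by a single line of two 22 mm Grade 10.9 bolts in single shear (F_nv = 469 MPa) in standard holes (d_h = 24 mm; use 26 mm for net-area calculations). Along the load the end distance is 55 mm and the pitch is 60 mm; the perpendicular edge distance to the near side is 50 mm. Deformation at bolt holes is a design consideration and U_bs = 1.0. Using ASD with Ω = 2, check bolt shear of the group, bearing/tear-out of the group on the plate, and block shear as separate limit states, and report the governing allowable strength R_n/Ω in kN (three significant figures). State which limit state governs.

Bolt shear: A_b = π·22²/4 = 380.1 mm²; R_n = 469 × 380.1 × 2 × 1 / 1000 = 356.6 kN → 356.6 / 2 = 178 kN.
Bearing: edge l_c = 43, r_n = 253.9 kN; interior l_c = 36, r_n = 212.5 kN; R_n = 253.9 + 1·212.5 = 466.4 kN → 233 kN.
Block shear: A_gv = 1380, A_nv = 912, A_nt = 444 mm²; R_n = min(0.6F_uA_nv, 0.6F_yA_gv) + U_bs·F_u·A_nt = 406.4 kN → 203 kN.
Bolt shear governs: 178 kN.

178 kN (bolt shear governs)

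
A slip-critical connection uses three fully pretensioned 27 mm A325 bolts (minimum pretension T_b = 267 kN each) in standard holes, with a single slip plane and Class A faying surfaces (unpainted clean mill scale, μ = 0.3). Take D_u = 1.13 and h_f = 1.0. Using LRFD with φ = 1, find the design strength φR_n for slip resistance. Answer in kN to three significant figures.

R_n = μ · D_u · h_f · T_b · n_s · n_b = 0.3 × 1.13 × 1.0 × 267 × 1 × 3 = 271.5 kN.
Design strength φR_n = 1 × 271.5 = 272 kN.

272 kN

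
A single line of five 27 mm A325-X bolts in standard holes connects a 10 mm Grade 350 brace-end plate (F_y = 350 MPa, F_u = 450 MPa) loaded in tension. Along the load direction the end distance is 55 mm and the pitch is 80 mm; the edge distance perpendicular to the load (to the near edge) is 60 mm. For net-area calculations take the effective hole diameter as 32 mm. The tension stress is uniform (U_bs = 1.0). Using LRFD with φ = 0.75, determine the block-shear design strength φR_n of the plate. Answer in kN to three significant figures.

616 kN

Shear plane L_v = 55 + 4·80 = 375 mm; A_gv = 375 × 10 = 3750 mm².
A_nv = (375 − 4.5·32) × 10 = 2310 mm².
A_nt = (60 − 0.5·32) × 10 = 440 mm².
0.6 F_u A_nv = 623.7 kN; 0.6 F_y A_gv = 787.5 kN → shear rupture governs the shear term.
R_n = 623.7 + 1.0 × 450 × 440 / 1000 = 821.7 kN.
Design strength φR_n = 0.75 × 821.7 = 616 kN.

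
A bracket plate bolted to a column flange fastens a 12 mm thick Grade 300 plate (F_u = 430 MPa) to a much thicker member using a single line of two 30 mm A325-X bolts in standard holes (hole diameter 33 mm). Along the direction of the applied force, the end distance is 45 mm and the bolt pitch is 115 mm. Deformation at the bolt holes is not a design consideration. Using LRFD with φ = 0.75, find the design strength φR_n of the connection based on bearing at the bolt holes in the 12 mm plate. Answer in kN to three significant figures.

514 kN

Per bolt r_n = 1.5 l_c t F_u ≤ 3.0 d t F_u; upper limit = 3.0 × 30 × 12 × 430 / 1000 = 464.4 kN.
Edge bolt: l_c = 45 − 33/2 = 28.5 mm → 1.5 × 28.5 × 12 × 430 / 1000 = 220.6 → r_n = 220.6 kN.
Interior bolts: l_c = 115 − 33 = 82 mm → 1.5 × 82 × 12 × 430 / 1000 = 634.7 → r_n = 464.4 kN.
R_n = 1 × 220.6 + 1 × 464.4 = 685 kN.
Design strength φR_n = 0.75 × 685 = 514 kN.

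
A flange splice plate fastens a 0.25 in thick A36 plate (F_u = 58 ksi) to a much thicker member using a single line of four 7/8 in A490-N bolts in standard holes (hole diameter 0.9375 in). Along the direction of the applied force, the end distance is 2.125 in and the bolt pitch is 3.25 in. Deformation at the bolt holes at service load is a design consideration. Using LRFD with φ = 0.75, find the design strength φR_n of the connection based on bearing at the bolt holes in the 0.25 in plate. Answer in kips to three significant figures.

Per bolt r_n = 1.2 l_c t F_u ≤ 2.4 d t F_u; upper limit = 2.4 × 0.875 × 0.25 × 58 = 30.45 kips.
Edge bolt: l_c = 2.125 − 0.9375/2 = 1.656 in → 1.2 × 1.656 × 0.25 × 58 = 28.82 → r_n = 28.82 kips.
Interior bolts: l_c = 3.25 − 0.9375 = 2.312 in → 1.2 × 2.312 × 0.25 × 58 = 40.24 → r_n = 30.45 kips.
R_n = 1 × 28.82 + 3 × 30.45 = 120.2 kips.
Design strength φR_n = 0.75 × 120.2 = 90.1 kips.

90.1 kips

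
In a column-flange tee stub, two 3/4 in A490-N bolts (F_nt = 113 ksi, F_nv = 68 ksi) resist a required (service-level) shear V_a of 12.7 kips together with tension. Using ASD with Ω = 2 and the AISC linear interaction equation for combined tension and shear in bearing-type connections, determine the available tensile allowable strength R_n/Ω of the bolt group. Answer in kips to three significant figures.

A_b = π·0.75²/4 = 0.4418 in²; f_rv = 12.7 / (2 × 0.4418) = 14.37 ksi.
F'_nt = 1.3 F_nt − (Ω F_nt / F_nv) f_rv = 1.3·113 − (2·113/68)·14.37 = 99.13 ksi, capped at F_nt → F'_nt = 99.13 ksi.
R_n = F'_nt · A_b · n = 99.13 × 0.4418 × 2 = 87.59 kips.
Allowable strength R_n/Ω = 87.59 / 2 = 43.8 kips.

43.8 kips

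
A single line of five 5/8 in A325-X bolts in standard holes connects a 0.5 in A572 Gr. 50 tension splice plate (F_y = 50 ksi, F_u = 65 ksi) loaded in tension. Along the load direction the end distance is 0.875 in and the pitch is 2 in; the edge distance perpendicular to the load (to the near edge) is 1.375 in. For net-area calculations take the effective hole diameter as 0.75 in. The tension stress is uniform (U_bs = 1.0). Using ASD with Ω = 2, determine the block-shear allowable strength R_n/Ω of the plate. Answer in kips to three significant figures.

69.9 kips

Shear plane L_v = 0.875 + 4·2 = 8.875 in; A_gv = 8.875 × 0.5 = 4.438 in².
A_nv = (8.875 − 4.5·0.75) × 0.5 = 2.75 in².
A_nt = (1.375 − 0.5·0.75) × 0.5 = 0.5 in².
0.6 F_u A_nv = 107.2 kips; 0.6 F_y A_gv = 133.1 kips → shear rupture governs the shear term.
R_n = 107.2 + 1.0 × 65 × 0.5 = 139.8 kips.
Allowable strength R_n/Ω = 139.8 / 2 = 69.9 kips.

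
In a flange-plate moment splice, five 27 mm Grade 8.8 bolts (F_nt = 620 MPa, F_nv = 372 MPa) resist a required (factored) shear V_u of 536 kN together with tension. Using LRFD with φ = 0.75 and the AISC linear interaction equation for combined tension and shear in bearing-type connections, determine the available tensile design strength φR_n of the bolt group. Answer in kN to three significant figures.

837 kN

A_b = π·27²/4 = 572.6 mm²; f_rv = 536 × 1000 / (5 × 572.6) = 187.2 MPa.
F'_nt = 1.3 F_nt − (F_nt / φF_nv) f_rv = 1.3·620 − (620/(0.75·372))·187.2 = 389.9 MPa, capped at F_nt → F'_nt = 389.9 MPa.
R_n = F'_nt · A_b · n = 389.9 × 572.6 × 5 / 1000 = 1116 kN.
Design strength φR_n = 0.75 × 1116 = 837 kN.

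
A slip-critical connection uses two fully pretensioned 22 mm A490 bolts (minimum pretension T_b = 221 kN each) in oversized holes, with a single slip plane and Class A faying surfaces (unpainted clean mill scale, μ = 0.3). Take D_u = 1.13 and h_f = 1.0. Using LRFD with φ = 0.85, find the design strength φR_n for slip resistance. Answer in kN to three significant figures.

127 kN

R_n = μ · D_u · h_f · T_b · n_s · n_b = 0.3 × 1.13 × 1.0 × 221 × 1 × 2 = 149.8 kN.
Design strength φR_n = 0.85 × 149.8 = 127 kN.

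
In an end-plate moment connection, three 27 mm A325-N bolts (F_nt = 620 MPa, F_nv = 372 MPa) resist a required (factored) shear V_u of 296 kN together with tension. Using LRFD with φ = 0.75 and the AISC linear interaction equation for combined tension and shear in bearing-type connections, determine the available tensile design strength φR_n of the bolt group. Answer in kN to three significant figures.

545 kN

A_b = π·27²/4 = 572.6 mm²; f_rv = 296 × 1000 / (3 × 572.6) = 172.3 MPa.
F'_nt = 1.3 F_nt − (F_nt / φF_nv) f_rv = 1.3·620 − (620/(0.75·372))·172.3 = 423.1 MPa, capped at F_nt → F'_nt = 423.1 MPa.
R_n = F'_nt · A_b · n = 423.1 × 572.6 × 3 / 1000 = 726.7 kN.
Design strength φR_n = 0.75 × 726.7 = 545 kN.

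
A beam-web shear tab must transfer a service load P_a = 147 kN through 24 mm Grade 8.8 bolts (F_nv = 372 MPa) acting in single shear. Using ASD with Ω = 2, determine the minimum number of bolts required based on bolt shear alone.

2 bolts

A_b = π·24²/4 = 452.4 mm².
Per-bolt allowable strength R_n/Ω = 372 × 452.4 × 1 / 1000 / 2 = 84.14 kN.
n ≥ 147 / 84.14 = 1.747 → use 2 bolts.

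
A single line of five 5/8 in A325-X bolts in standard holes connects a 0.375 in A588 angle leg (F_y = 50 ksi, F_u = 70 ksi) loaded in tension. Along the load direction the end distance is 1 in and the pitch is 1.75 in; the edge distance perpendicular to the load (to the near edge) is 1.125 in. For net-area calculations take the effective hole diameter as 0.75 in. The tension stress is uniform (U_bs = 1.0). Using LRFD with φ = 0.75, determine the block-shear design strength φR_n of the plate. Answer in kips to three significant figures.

Shear plane L_v = 1 + 4·1.75 = 8 in; A_gv = 8 × 0.375 = 3 in².
A_nv = (8 − 4.5·0.75) × 0.375 = 1.734 in².
A_nt = (1.125 − 0.5·0.75) × 0.375 = 0.2812 in².
0.6 F_u A_nv = 72.84 kips; 0.6 F_y A_gv = 90 kips → shear rupture governs the shear term.
R_n = 72.84 + 1.0 × 70 × 0.2812 = 92.53 kips.
Design strength φR_n = 0.75 × 92.53 = 69.4 kips.

69.4 kips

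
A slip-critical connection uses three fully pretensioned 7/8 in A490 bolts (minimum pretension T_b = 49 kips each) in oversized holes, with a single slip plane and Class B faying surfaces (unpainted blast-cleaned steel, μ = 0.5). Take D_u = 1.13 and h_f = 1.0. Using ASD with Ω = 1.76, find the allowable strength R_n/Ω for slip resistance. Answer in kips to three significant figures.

47.2 kips

R_n = μ · D_u · h_f · T_b · n_s · n_b = 0.5 × 1.13 × 1.0 × 49 × 1 × 3 = 83.05 kips.
Allowable strength R_n/Ω = 83.05 / 1.76 = 47.2 kips.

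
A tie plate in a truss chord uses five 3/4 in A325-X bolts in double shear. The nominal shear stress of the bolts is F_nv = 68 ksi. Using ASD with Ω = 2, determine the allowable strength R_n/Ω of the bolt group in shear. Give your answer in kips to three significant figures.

150 kips

A_b = π × 0.75² / 4 = 0.4418 in².
R_n = F_nv · A_b · n · n_s = 68 × 0.4418 × 5 × 2 = 300.4 kips.
Allowable strength R_n/Ω = 300.4 / 2 = 150 kips.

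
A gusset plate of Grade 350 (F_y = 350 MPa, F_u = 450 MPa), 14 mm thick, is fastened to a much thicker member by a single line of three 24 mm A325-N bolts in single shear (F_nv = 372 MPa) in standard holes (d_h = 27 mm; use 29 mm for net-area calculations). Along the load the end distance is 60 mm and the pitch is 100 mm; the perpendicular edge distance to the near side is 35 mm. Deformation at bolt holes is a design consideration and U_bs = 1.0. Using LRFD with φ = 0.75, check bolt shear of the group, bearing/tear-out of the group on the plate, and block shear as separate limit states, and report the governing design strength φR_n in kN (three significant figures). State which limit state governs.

379 kN (bolt shear governs)

Bolt shear: A_b = π·24²/4 = 452.4 mm²; R_n = 372 × 452.4 × 3 × 1 / 1000 = 504.9 kN → 0.75 × 504.9 = 379 kN.
Bearing: edge l_c = 46.5, r_n = 351.5 kN; interior l_c = 73, r_n = 362.9 kN; R_n = 351.5 + 2·362.9 = 1077 kN → 808 kN.
Block shear: A_gv = 3640, A_nv = 2625, A_nt = 287 mm²; R_n = min(0.6F_uA_nv, 0.6F_yA_gv) + U_bs·F_u·A_nt = 837.9 kN → 628 kN.
Bolt shear governs: 379 kN.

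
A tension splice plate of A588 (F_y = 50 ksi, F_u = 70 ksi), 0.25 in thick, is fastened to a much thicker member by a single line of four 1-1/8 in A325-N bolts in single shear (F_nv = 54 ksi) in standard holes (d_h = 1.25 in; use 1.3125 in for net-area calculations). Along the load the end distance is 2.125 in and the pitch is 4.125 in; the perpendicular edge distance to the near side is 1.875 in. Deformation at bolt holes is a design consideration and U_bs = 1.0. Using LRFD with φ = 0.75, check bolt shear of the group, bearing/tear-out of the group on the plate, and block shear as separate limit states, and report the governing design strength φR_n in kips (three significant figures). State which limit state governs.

94 kips (block shear governs)

Bolt shear: A_b = π·1.125²/4 = 0.994 in²; R_n = 54 × 0.994 × 4 × 1 = 214.7 kips → 0.75 × 214.7 = 161 kips.
Bearing: edge l_c = 1.5, r_n = 31.5 kips; interior l_c = 2.875, r_n = 47.25 kips; R_n = 31.5 + 3·47.25 = 173.2 kips → 130 kips.
Block shear: A_gv = 3.625, A_nv = 2.477, A_nt = 0.3047 in²; R_n = min(0.6F_uA_nv, 0.6F_yA_gv) + U_bs·F_u·A_nt = 125.3 kips → 94 kips.
Block shear governs: 94 kips.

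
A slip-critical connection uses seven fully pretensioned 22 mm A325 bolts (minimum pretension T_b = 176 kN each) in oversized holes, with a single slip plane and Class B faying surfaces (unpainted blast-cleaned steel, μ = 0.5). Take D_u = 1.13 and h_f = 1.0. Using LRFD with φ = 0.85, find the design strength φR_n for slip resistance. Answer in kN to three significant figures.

592 kN

R_n = μ · D_u · h_f · T_b · n_s · n_b = 0.5 × 1.13 × 1.0 × 176 × 1 × 7 = 696.1 kN.
Design strength φR_n = 0.85 × 696.1 = 592 kN.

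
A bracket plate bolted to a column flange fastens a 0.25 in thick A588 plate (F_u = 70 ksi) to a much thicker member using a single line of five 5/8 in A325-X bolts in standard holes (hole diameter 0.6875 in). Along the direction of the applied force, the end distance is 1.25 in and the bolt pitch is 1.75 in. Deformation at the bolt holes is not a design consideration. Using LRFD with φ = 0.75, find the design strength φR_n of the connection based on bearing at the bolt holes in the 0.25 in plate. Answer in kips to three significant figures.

102 kips

Per bolt r_n = 1.5 l_c t F_u ≤ 3.0 d t F_u; upper limit = 3.0 × 0.625 × 0.25 × 70 = 32.81 kips.
Edge bolt: l_c = 1.25 − 0.6875/2 = 0.9062 in → 1.5 × 0.9062 × 0.25 × 70 = 23.79 → r_n = 23.79 kips.
Interior bolts: l_c = 1.75 − 0.6875 = 1.062 in → 1.5 × 1.062 × 0.25 × 70 = 27.89 → r_n = 27.89 kips.
R_n = 1 × 23.79 + 4 × 27.89 = 135.4 kips.
Design strength φR_n = 0.75 × 135.4 = 102 kips.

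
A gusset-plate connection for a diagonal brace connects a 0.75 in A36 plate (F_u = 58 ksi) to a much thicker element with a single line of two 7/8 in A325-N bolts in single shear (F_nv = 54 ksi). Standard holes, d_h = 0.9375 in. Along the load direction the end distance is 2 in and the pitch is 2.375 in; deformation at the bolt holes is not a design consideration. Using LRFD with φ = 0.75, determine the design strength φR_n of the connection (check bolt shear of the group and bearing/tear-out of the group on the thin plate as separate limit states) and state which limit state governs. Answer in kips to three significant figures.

Bolt shear: A_b = π·0.875²/4 = 0.6013 in²; R_n = 54 × 0.6013 × 2 × 1 = 64.94 kips → 0.75 × 64.94 = 48.7 kips.
Bearing (1.5 l_c t F_u ≤ 3.0 d t F_u): upper limit = 3.0·0.875·0.75·58 = 114.2 kips.
  Edge l_c = 2 − 0.9375/2 = 1.531 → r_n = 99.91 kips; interior l_c = 2.375 − 0.9375 = 1.438 → r_n = 93.8 kips.
  R_n,bearing = 1·99.91 + 1·93.8 = 193.7 kips → 0.75 × 193.7 = 145 kips.
Bolt shear governs: 48.7 kips.

48.7 kips (bolt shear governs)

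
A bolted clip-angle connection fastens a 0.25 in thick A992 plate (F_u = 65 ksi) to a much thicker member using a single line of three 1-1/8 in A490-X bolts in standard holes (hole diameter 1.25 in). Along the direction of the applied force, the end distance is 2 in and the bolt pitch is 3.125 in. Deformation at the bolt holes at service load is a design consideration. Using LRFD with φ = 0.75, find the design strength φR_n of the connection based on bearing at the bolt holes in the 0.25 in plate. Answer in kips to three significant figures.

75 kips

Per bolt r_n = 1.2 l_c t F_u ≤ 2.4 d t F_u; upper limit = 2.4 × 1.125 × 0.25 × 65 = 43.87 kips.
Edge bolt: l_c = 2 − 1.25/2 = 1.375 in → 1.2 × 1.375 × 0.25 × 65 = 26.81 → r_n = 26.81 kips.
Interior bolts: l_c = 3.125 − 1.25 = 1.875 in → 1.2 × 1.875 × 0.25 × 65 = 36.56 → r_n = 36.56 kips.
R_n = 1 × 26.81 + 2 × 36.56 = 99.94 kips.
Design strength φR_n = 0.75 × 99.94 = 75 kips.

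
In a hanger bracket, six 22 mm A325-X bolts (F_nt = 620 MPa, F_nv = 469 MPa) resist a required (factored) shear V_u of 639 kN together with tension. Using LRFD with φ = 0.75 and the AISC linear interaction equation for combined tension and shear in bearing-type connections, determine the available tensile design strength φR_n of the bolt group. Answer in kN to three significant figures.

A_b = π·22²/4 = 380.1 mm²; f_rv = 639 × 1000 / (6 × 380.1) = 280.2 MPa.
F'_nt = 1.3 F_nt − (F_nt / φF_nv) f_rv = 1.3·620 − (620/(0.75·469))·280.2 = 312.2 MPa, capped at F_nt → F'_nt = 312.2 MPa.
R_n = F'_nt · A_b · n = 312.2 × 380.1 × 6 / 1000 = 712 kN.
Design strength φR_n = 0.75 × 712 = 534 kN.

534 kN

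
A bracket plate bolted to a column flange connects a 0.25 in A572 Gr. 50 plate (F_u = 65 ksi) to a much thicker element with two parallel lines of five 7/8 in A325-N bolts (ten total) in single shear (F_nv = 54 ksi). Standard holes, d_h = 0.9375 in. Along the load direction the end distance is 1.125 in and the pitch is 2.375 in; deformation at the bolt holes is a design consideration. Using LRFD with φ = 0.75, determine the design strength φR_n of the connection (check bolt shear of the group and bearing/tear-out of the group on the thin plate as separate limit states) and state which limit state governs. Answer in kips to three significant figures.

Bolt shear: A_b = π·0.875²/4 = 0.6013 in²; R_n = 54 × 0.6013 × 10 × 1 = 324.7 kips → 0.75 × 324.7 = 244 kips.
Bearing (1.2 l_c t F_u ≤ 2.4 d t F_u): upper limit = 2.4·0.875·0.25·65 = 34.12 kips.
  Edge l_c = 1.125 − 0.9375/2 = 0.6562 → r_n = 12.8 kips; interior l_c = 2.375 − 0.9375 = 1.438 → r_n = 28.03 kips.
  R_n,bearing = 2·12.8 + 8·28.03 = 249.8 kips → 0.75 × 249.8 = 187 kips.
Bearing governs: 187 kips.

187 kips (bearing governs)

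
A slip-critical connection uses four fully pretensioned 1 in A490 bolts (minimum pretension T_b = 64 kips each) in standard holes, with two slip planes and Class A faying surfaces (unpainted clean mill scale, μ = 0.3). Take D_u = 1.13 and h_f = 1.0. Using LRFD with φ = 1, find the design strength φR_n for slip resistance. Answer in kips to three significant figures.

R_n = μ · D_u · h_f · T_b · n_s · n_b = 0.3 × 1.13 × 1.0 × 64 × 2 × 4 = 173.6 kips.
Design strength φR_n = 1 × 173.6 = 174 kips.

174 kips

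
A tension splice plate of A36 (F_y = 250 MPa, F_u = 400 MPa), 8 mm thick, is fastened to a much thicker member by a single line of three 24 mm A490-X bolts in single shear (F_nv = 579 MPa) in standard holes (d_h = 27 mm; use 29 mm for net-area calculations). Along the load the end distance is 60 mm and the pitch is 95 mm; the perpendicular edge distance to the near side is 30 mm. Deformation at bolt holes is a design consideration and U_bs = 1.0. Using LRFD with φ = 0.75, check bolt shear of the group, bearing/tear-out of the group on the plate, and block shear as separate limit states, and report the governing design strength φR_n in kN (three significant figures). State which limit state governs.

262 kN (block shear governs)

Bolt shear: A_b = π·24²/4 = 452.4 mm²; R_n = 579 × 452.4 × 3 × 1 / 1000 = 785.8 kN → 0.75 × 785.8 = 589 kN.
Bearing: edge l_c = 46.5, r_n = 178.6 kN; interior l_c = 68, r_n = 184.3 kN; R_n = 178.6 + 2·184.3 = 547.2 kN → 410 kN.
Block shear: A_gv = 2000, A_nv = 1420, A_nt = 124 mm²; R_n = min(0.6F_uA_nv, 0.6F_yA_gv) + U_bs·F_u·A_nt = 349.6 kN → 262 kN.
Block shear governs: 262 kN.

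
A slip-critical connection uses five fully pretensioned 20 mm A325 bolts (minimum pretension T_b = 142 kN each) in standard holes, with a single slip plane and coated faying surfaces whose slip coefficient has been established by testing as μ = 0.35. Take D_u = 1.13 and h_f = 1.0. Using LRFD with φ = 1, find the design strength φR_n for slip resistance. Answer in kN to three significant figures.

281 kN

R_n = μ · D_u · h_f · T_b · n_s · n_b = 0.35 × 1.13 × 1.0 × 142 × 1 × 5 = 280.8 kN.
Design strength φR_n = 1 × 280.8 = 281 kN.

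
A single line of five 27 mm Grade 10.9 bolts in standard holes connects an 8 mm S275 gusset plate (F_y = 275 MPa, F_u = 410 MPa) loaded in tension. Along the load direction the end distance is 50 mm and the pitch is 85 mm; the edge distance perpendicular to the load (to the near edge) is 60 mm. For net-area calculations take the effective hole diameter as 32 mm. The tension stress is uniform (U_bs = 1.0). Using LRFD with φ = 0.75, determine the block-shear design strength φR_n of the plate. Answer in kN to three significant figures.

471 kN

Shear plane L_v = 50 + 4·85 = 390 mm; A_gv = 390 × 8 = 3120 mm².
A_nv = (390 − 4.5·32) × 8 = 1968 mm².
A_nt = (60 − 0.5·32) × 8 = 352 mm².
0.6 F_u A_nv = 484.1 kN; 0.6 F_y A_gv = 514.8 kN → shear rupture governs the shear term.
R_n = 484.1 + 1.0 × 410 × 352 / 1000 = 628.4 kN.
Design strength φR_n = 0.75 × 628.4 = 471 kN.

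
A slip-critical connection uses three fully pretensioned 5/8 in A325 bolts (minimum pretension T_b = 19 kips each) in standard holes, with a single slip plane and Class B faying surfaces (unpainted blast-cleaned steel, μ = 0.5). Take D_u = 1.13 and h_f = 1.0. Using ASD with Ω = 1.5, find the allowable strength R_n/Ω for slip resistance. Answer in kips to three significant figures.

R_n = μ · D_u · h_f · T_b · n_s · n_b = 0.5 × 1.13 × 1.0 × 19 × 1 × 3 = 32.2 kips.
Allowable strength R_n/Ω = 32.2 / 1.5 = 21.5 kips.

21.5 kips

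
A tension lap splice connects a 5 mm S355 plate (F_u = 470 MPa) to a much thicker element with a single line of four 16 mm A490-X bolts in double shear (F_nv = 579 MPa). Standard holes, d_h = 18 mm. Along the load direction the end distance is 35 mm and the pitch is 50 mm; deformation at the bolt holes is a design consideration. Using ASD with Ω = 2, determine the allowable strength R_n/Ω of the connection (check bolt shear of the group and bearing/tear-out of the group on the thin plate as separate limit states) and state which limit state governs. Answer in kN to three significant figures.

Bolt shear: A_b = π·16²/4 = 201.1 mm²; R_n = 579 × 201.1 × 4 × 2 / 1000 = 931.3 kN → 931.3 / 2 = 466 kN.
Bearing (1.2 l_c t F_u ≤ 2.4 d t F_u): upper limit = 2.4·16·5·470 / 1000 = 90.24 kN.
  Edge l_c = 35 − 18/2 = 26 → r_n = 73.32 kN; interior l_c = 50 − 18 = 32 → r_n = 90.24 kN.
  R_n,bearing = 1·73.32 + 3·90.24 = 344 kN → 344 / 2 = 172 kN.
Bearing governs: 172 kN.

172 kN (bearing governs)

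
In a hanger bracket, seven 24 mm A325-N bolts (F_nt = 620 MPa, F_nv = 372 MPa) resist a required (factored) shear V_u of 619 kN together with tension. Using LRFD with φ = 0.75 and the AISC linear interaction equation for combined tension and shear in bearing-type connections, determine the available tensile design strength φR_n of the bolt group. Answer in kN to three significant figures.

883 kN

A_b = π·24²/4 = 452.4 mm²; f_rv = 619 × 1000 / (7 × 452.4) = 195.5 MPa.
F'_nt = 1.3 F_nt − (F_nt / φF_nv) f_rv = 1.3·620 − (620/(0.75·372))·195.5 = 371.6 MPa, capped at F_nt → F'_nt = 371.6 MPa.
R_n = F'_nt · A_b · n = 371.6 × 452.4 × 7 / 1000 = 1177 kN.
Design strength φR_n = 0.75 × 1177 = 883 kN.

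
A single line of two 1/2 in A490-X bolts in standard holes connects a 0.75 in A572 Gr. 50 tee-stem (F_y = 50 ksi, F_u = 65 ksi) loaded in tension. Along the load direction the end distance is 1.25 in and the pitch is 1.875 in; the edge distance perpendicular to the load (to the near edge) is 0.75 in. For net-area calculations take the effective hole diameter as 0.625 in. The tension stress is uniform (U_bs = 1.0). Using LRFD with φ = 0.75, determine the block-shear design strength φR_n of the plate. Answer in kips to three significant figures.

64 kips

Shear plane L_v = 1.25 + 1·1.875 = 3.125 in; A_gv = 3.125 × 0.75 = 2.344 in².
A_nv = (3.125 − 1.5·0.625) × 0.75 = 1.641 in².
A_nt = (0.75 − 0.5·0.625) × 0.75 = 0.3281 in².
0.6 F_u A_nv = 63.98 kips; 0.6 F_y A_gv = 70.31 kips → shear rupture governs the shear term.
R_n = 63.98 + 1.0 × 65 × 0.3281 = 85.31 kips.
Design strength φR_n = 0.75 × 85.31 = 64 kips.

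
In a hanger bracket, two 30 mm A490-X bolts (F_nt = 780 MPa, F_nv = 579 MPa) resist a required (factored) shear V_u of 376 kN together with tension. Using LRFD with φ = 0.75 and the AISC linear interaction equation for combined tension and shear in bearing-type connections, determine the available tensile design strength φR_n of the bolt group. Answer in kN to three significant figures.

569 kN

A_b = π·30²/4 = 706.9 mm²; f_rv = 376 × 1000 / (2 × 706.9) = 266 MPa.
F'_nt = 1.3 F_nt − (F_nt / φF_nv) f_rv = 1.3·780 − (780/(0.75·579))·266 = 536.3 MPa, capped at F_nt → F'_nt = 536.3 MPa.
R_n = F'_nt · A_b · n = 536.3 × 706.9 × 2 / 1000 = 758.1 kN.
Design strength φR_n = 0.75 × 758.1 = 569 kN.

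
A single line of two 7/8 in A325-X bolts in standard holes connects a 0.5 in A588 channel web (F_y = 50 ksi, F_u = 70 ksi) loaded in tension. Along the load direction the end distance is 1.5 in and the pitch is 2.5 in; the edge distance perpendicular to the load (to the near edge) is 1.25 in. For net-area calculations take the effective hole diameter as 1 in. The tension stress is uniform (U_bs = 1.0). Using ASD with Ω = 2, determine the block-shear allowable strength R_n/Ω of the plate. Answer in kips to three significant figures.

Shear plane L_v = 1.5 + 1·2.5 = 4 in; A_gv = 4 × 0.5 = 2 in².
A_nv = (4 − 1.5·1) × 0.5 = 1.25 in².
A_nt = (1.25 − 0.5·1) × 0.5 = 0.375 in².
0.6 F_u A_nv = 52.5 kips; 0.6 F_y A_gv = 60 kips → shear rupture governs the shear term.
R_n = 52.5 + 1.0 × 70 × 0.375 = 78.75 kips.
Allowable strength R_n/Ω = 78.75 / 2 = 39.4 kips.

39.4 kips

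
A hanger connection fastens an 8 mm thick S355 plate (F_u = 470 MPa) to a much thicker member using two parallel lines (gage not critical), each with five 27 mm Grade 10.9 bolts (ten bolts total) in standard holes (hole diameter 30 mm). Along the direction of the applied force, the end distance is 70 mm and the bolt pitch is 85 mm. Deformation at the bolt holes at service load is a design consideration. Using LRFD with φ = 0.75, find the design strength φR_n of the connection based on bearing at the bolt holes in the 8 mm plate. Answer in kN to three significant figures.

1830 kN

Per bolt r_n = 1.2 l_c t F_u ≤ 2.4 d t F_u; upper limit = 2.4 × 27 × 8 × 470 / 1000 = 243.6 kN.
Edge bolt: l_c = 70 − 30/2 = 55 mm → 1.2 × 55 × 8 × 470 / 1000 = 248.2 → r_n = 243.6 kN.
Interior bolts: l_c = 85 − 30 = 55 mm → 1.2 × 55 × 8 × 470 / 1000 = 248.2 → r_n = 243.6 kN.
R_n = 2 × 243.6 + 8 × 243.6 = 2436 kN.
Design strength φR_n = 0.75 × 2436 = 1830 kN.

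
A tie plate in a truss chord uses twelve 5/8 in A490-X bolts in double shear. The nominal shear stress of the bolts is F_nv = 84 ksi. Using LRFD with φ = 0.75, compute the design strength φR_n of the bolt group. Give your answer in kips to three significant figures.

A_b = π × 0.625² / 4 = 0.3068 in².
R_n = F_nv · A_b · n · n_s = 84 × 0.3068 × 12 × 2 = 618.5 kips.
Design strength φR_n = 0.75 × 618.5 = 464 kips.

464 kips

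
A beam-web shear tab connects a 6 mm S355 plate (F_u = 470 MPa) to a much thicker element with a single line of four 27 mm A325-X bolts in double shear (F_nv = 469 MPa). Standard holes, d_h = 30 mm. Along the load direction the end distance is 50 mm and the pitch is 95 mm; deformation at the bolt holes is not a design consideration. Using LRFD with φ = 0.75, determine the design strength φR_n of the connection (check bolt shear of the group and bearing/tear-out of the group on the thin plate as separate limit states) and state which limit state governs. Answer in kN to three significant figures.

625 kN (bearing governs)

Bolt shear: A_b = π·27²/4 = 572.6 mm²; R_n = 469 × 572.6 × 4 × 2 / 1000 = 2148 kN → 0.75 × 2148 = 1610 kN.
Bearing (1.5 l_c t F_u ≤ 3.0 d t F_u): upper limit = 3.0·27·6·470 / 1000 = 228.4 kN.
  Edge l_c = 50 − 30/2 = 35 → r_n = 148.1 kN; interior l_c = 95 − 30 = 65 → r_n = 228.4 kN.
  R_n,bearing = 1·148.1 + 3·228.4 = 833.3 kN → 0.75 × 833.3 = 625 kN.
Bearing governs: 625 kN.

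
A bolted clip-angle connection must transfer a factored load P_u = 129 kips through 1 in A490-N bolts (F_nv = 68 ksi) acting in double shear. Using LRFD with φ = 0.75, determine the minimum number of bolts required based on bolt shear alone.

2 bolts

A_b = π·1²/4 = 0.7854 in².
Per-bolt design strength φR_n = 0.75 × 68 × 0.7854 × 2 = 80.11 kips.
n ≥ 129 / 80.11 = 1.61 → use 2 bolts.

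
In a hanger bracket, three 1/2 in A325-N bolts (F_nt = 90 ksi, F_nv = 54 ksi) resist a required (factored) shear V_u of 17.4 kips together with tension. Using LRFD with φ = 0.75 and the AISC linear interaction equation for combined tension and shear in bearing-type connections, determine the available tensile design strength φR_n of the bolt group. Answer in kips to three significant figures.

22.7 kips

A_b = π·0.5²/4 = 0.1963 in²; f_rv = 17.4 / (3 × 0.1963) = 29.54 ksi.
F'_nt = 1.3 F_nt − (F_nt / φF_nv) f_rv = 1.3·90 − (90/(0.75·54))·29.54 = 51.36 ksi, capped at F_nt → F'_nt = 51.36 ksi.
R_n = F'_nt · A_b · n = 51.36 × 0.1963 × 3 = 30.25 kips.
Design strength φR_n = 0.75 × 30.25 = 22.7 kips.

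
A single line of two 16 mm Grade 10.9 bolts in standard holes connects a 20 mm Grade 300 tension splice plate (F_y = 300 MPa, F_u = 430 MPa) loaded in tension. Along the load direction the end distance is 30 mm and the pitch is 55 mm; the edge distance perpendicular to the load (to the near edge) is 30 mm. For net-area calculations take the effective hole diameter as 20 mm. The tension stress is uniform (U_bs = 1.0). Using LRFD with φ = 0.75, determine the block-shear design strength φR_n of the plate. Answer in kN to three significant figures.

342 kN

Shear plane L_v = 30 + 1·55 = 85 mm; A_gv = 85 × 20 = 1700 mm².
A_nv = (85 − 1.5·20) × 20 = 1100 mm².
A_nt = (30 − 0.5·20) × 20 = 400 mm².
0.6 F_u A_nv = 283.8 kN; 0.6 F_y A_gv = 306 kN → shear rupture governs the shear term.
R_n = 283.8 + 1.0 × 430 × 400 / 1000 = 455.8 kN.
Design strength φR_n = 0.75 × 455.8 = 342 kN.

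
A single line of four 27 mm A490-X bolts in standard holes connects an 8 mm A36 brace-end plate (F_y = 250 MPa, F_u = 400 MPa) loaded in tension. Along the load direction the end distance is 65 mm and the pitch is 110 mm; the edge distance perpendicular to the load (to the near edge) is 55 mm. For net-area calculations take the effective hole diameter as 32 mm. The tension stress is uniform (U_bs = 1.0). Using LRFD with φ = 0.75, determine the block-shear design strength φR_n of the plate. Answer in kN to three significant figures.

Shear plane L_v = 65 + 3·110 = 395 mm; A_gv = 395 × 8 = 3160 mm².
A_nv = (395 − 3.5·32) × 8 = 2264 mm².
A_nt = (55 − 0.5·32) × 8 = 312 mm².
0.6 F_u A_nv = 543.4 kN; 0.6 F_y A_gv = 474 kN → shear yielding governs the shear term.
R_n = 474 + 1.0 × 400 × 312 / 1000 = 598.8 kN.
Design strength φR_n = 0.75 × 598.8 = 449 kN.

449 kN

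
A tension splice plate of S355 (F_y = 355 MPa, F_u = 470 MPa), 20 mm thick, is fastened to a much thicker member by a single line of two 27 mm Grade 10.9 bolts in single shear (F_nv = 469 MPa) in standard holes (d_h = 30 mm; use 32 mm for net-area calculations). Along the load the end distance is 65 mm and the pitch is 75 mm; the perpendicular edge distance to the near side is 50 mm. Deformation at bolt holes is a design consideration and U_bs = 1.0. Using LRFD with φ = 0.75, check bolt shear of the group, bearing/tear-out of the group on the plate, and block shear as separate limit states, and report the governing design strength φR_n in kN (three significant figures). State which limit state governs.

403 kN (bolt shear governs)

Bolt shear: A_b = π·27²/4 = 572.6 mm²; R_n = 469 × 572.6 × 2 × 1 / 1000 = 537.1 kN → 0.75 × 537.1 = 403 kN.
Bearing: edge l_c = 50, r_n = 564 kN; interior l_c = 45, r_n = 507.6 kN; R_n = 564 + 1·507.6 = 1072 kN → 804 kN.
Block shear: A_gv = 2800, A_nv = 1840, A_nt = 680 mm²; R_n = min(0.6F_uA_nv, 0.6F_yA_gv) + U_bs·F_u·A_nt = 838.5 kN → 629 kN.
Bolt shear governs: 403 kN.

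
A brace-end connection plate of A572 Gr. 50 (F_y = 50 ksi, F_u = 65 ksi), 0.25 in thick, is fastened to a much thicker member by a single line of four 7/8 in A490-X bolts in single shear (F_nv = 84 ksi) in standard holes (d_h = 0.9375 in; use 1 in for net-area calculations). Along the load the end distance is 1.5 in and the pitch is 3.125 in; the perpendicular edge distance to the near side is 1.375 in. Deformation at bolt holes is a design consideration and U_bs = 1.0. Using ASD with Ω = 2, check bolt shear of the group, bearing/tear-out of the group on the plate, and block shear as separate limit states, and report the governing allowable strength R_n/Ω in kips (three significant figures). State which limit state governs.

43.1 kips (block shear governs)

Bolt shear: A_b = π·0.875²/4 = 0.6013 in²; R_n = 84 × 0.6013 × 4 × 1 = 202 kips → 202 / 2 = 101 kips.
Bearing: edge l_c = 1.031, r_n = 20.11 kips; interior l_c = 2.188, r_n = 34.12 kips; R_n = 20.11 + 3·34.12 = 122.5 kips → 61.2 kips.
Block shear: A_gv = 2.719, A_nv = 1.844, A_nt = 0.2188 in²; R_n = min(0.6F_uA_nv, 0.6F_yA_gv) + U_bs·F_u·A_nt = 86.12 kips → 43.1 kips.
Block shear governs: 43.1 kips.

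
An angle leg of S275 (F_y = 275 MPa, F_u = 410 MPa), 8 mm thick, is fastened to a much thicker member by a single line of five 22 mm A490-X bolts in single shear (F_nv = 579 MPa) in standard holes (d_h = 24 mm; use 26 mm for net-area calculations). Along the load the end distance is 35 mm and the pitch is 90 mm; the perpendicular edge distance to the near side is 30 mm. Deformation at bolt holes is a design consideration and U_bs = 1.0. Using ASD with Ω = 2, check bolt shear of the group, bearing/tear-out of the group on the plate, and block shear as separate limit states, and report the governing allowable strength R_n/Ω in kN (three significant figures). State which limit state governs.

289 kN (block shear governs)

Bolt shear: A_b = π·22²/4 = 380.1 mm²; R_n = 579 × 380.1 × 5 × 1 / 1000 = 1100 kN → 1100 / 2 = 550 kN.
Bearing: edge l_c = 23, r_n = 90.53 kN; interior l_c = 66, r_n = 173.2 kN; R_n = 90.53 + 4·173.2 = 783.3 kN → 392 kN.
Block shear: A_gv = 3160, A_nv = 2224, A_nt = 136 mm²; R_n = min(0.6F_uA_nv, 0.6F_yA_gv) + U_bs·F_u·A_nt = 577.2 kN → 289 kN.
Block shear governs: 289 kN.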